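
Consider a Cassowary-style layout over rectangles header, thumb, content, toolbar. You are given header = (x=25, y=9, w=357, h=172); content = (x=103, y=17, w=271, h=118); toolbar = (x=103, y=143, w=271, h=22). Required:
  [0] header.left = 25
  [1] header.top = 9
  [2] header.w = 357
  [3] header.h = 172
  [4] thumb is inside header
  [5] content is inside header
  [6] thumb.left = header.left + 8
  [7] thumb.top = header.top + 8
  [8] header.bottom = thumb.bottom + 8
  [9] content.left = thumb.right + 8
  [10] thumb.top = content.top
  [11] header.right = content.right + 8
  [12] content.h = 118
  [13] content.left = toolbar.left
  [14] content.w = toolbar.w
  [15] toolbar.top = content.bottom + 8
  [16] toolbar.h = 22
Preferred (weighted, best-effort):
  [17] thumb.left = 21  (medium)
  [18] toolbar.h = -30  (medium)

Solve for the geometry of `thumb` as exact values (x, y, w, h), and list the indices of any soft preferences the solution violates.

thumb = (x=33, y=17, w=62, h=156)
violated soft preferences: 17, 18

1. thumb.x = 33  [thumb.left = header.left + 8]
2. thumb.y = 17  [thumb.top = header.top + 8]
3. thumb.h = 156  [header.bottom = thumb.bottom + 8]
4. thumb.w = 62  [content.left = thumb.right + 8]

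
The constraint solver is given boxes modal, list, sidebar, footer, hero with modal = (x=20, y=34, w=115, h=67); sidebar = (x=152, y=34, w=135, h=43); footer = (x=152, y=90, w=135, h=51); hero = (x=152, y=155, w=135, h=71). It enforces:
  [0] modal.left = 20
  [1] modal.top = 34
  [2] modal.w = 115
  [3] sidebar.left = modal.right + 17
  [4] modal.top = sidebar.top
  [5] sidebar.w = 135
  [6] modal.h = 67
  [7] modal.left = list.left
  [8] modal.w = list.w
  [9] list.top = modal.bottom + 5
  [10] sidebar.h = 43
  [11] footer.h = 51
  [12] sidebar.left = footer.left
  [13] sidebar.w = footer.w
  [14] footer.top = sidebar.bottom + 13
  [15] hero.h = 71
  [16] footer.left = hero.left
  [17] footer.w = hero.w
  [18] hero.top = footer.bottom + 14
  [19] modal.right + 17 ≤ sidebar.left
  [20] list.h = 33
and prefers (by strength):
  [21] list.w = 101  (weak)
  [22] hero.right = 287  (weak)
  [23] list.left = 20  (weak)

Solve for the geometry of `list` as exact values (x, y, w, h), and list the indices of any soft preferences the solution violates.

list = (x=20, y=106, w=115, h=33)
violated soft preferences: 21

1. list.x = 20  [modal.left = list.left]
2. list.w = 115  [modal.w = list.w]
3. list.y = 106  [list.top = modal.bottom + 5]
4. list.h = 33  [list.h = 33]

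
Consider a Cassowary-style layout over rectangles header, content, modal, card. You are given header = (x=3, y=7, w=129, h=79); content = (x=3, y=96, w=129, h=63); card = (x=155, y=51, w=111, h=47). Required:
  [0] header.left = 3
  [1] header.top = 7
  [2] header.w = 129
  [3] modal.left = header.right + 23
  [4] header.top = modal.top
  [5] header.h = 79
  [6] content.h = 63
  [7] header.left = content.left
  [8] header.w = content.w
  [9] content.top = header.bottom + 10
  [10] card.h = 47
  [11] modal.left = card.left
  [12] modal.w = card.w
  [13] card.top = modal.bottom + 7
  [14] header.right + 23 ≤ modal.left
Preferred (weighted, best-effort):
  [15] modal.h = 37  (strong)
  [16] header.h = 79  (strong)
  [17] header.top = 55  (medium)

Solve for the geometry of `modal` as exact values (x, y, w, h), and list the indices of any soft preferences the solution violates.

modal = (x=155, y=7, w=111, h=37)
violated soft preferences: 17

1. modal.x = 155  [modal.left = header.right + 23]
2. modal.y = 7  [header.top = modal.top]
3. modal.w = 111  [modal.w = card.w]
4. modal.h = 37  [card.top = modal.bottom + 7]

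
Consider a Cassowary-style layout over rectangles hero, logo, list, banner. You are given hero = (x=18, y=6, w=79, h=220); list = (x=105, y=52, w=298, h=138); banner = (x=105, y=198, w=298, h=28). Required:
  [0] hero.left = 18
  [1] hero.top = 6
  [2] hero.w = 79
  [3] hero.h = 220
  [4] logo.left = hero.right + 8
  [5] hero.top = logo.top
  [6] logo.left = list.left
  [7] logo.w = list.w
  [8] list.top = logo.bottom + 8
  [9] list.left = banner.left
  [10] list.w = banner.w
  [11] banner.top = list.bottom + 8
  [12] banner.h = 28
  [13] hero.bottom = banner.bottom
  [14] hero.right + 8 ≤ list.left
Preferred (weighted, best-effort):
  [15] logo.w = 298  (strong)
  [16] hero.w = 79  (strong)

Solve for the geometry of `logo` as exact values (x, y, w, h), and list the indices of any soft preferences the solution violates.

1. logo.x = 105  [logo.left = hero.right + 8]
2. logo.y = 6  [hero.top = logo.top]
3. logo.w = 298  [logo.w = list.w]
4. logo.h = 38  [list.top = logo.bottom + 8]

logo = (x=105, y=6, w=298, h=38)
violated soft preferences: none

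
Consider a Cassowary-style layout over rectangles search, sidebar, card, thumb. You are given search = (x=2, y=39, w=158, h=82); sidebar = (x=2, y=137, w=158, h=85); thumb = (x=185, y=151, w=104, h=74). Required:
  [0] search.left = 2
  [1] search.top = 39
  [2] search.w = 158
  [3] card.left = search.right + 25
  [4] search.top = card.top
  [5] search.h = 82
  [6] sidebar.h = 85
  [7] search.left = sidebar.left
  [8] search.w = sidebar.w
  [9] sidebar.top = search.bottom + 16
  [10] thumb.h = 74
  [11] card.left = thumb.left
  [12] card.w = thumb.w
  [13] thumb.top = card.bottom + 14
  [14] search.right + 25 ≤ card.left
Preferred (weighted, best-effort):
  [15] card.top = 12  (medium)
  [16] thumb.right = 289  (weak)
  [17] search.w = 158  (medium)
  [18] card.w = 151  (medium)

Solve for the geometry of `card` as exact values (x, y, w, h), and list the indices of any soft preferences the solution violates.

card = (x=185, y=39, w=104, h=98)
violated soft preferences: 15, 18

1. card.x = 185  [card.left = search.right + 25]
2. card.y = 39  [search.top = card.top]
3. card.w = 104  [card.w = thumb.w]
4. card.h = 98  [thumb.top = card.bottom + 14]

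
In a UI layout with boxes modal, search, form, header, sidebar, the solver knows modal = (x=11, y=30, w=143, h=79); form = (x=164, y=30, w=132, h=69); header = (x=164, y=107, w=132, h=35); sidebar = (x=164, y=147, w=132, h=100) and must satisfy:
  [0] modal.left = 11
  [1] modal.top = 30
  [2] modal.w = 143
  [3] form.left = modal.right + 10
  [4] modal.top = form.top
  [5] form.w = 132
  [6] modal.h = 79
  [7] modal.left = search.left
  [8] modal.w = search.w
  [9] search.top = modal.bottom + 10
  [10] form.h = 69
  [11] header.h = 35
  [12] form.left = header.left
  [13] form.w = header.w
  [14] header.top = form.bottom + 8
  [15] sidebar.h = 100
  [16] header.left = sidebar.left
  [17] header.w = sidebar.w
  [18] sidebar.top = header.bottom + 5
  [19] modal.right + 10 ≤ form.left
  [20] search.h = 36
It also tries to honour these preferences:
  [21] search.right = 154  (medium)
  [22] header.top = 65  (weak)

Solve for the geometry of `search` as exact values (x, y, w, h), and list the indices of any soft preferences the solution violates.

1. search.x = 11  [modal.left = search.left]
2. search.w = 143  [modal.w = search.w]
3. search.y = 119  [search.top = modal.bottom + 10]
4. search.h = 36  [search.h = 36]

search = (x=11, y=119, w=143, h=36)
violated soft preferences: 22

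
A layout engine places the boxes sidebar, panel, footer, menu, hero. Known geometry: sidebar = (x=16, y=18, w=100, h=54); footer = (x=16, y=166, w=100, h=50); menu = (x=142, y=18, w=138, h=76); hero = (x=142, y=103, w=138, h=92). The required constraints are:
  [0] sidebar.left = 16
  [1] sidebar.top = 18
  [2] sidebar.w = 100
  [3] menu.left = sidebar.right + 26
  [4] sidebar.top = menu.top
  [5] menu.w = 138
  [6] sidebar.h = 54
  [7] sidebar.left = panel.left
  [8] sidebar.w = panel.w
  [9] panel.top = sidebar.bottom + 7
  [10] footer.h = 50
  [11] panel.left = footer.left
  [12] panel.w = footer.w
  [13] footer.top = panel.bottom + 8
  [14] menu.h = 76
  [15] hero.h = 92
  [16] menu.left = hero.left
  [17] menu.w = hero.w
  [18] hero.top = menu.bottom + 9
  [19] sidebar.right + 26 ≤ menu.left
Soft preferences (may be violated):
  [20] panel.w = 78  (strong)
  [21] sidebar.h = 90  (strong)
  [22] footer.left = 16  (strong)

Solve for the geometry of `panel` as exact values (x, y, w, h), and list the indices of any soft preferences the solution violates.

1. panel.x = 16  [sidebar.left = panel.left]
2. panel.w = 100  [sidebar.w = panel.w]
3. panel.y = 79  [panel.top = sidebar.bottom + 7]
4. panel.h = 79  [footer.top = panel.bottom + 8]

panel = (x=16, y=79, w=100, h=79)
violated soft preferences: 20, 21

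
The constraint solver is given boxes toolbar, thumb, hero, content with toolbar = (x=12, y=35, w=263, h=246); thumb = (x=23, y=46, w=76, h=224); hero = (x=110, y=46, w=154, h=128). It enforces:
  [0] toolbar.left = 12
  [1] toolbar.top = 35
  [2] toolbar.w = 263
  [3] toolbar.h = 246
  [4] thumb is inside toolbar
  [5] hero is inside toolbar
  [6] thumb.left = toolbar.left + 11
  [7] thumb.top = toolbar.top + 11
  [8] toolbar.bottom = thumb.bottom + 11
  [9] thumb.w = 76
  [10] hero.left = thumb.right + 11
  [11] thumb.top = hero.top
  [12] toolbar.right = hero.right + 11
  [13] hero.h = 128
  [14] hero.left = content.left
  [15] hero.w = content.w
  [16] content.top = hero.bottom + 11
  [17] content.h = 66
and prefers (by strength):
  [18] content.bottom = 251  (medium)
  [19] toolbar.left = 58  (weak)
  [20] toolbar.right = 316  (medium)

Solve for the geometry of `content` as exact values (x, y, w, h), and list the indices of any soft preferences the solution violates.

content = (x=110, y=185, w=154, h=66)
violated soft preferences: 19, 20

1. content.x = 110  [hero.left = content.left]
2. content.w = 154  [hero.w = content.w]
3. content.y = 185  [content.top = hero.bottom + 11]
4. content.h = 66  [content.h = 66]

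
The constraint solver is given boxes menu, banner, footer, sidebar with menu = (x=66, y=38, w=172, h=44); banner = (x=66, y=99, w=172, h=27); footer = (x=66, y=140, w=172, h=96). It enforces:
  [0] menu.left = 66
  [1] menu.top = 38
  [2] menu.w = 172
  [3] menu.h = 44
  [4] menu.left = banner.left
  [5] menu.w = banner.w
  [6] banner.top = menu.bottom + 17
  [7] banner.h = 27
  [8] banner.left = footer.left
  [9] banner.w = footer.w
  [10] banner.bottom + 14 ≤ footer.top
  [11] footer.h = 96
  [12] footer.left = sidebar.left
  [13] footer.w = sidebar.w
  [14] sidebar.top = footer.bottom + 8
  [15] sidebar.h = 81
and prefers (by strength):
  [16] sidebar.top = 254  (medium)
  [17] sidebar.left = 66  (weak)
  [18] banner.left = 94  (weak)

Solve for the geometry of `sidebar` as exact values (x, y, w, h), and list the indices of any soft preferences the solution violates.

1. sidebar.x = 66  [footer.left = sidebar.left]
2. sidebar.w = 172  [footer.w = sidebar.w]
3. sidebar.y = 244  [sidebar.top = footer.bottom + 8]
4. sidebar.h = 81  [sidebar.h = 81]

sidebar = (x=66, y=244, w=172, h=81)
violated soft preferences: 16, 18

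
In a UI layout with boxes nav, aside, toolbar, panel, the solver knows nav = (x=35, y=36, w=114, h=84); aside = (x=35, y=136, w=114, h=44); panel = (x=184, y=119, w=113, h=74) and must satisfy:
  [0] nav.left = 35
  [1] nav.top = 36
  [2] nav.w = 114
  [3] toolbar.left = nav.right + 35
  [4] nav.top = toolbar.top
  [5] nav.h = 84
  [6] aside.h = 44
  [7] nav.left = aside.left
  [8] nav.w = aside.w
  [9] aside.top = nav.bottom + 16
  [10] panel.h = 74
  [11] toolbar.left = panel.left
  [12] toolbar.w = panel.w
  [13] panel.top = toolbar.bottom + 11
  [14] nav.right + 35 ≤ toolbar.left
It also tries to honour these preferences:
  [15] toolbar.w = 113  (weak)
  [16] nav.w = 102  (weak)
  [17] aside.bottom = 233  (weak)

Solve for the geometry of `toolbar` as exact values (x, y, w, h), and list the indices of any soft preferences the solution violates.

toolbar = (x=184, y=36, w=113, h=72)
violated soft preferences: 16, 17

1. toolbar.x = 184  [toolbar.left = nav.right + 35]
2. toolbar.y = 36  [nav.top = toolbar.top]
3. toolbar.w = 113  [toolbar.w = panel.w]
4. toolbar.h = 72  [panel.top = toolbar.bottom + 11]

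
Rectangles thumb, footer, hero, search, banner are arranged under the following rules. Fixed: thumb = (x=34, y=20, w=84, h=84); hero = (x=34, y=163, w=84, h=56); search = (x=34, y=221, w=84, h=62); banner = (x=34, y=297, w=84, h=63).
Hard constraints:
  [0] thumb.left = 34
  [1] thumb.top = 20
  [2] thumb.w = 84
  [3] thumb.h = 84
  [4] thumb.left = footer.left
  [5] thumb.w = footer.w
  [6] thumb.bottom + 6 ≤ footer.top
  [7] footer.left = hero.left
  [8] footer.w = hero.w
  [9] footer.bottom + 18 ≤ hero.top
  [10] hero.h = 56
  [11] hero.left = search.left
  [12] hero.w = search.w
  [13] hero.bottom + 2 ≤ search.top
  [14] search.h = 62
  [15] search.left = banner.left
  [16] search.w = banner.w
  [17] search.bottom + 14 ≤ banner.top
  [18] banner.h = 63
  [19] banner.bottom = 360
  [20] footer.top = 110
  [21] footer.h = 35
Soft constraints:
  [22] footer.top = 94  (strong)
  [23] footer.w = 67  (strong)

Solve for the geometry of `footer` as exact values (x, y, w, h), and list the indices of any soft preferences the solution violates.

footer = (x=34, y=110, w=84, h=35)
violated soft preferences: 22, 23

1. footer.x = 34  [thumb.left = footer.left]
2. footer.w = 84  [thumb.w = footer.w]
3. footer.y = 110  [footer.top = 110]
4. footer.h = 35  [footer.h = 35]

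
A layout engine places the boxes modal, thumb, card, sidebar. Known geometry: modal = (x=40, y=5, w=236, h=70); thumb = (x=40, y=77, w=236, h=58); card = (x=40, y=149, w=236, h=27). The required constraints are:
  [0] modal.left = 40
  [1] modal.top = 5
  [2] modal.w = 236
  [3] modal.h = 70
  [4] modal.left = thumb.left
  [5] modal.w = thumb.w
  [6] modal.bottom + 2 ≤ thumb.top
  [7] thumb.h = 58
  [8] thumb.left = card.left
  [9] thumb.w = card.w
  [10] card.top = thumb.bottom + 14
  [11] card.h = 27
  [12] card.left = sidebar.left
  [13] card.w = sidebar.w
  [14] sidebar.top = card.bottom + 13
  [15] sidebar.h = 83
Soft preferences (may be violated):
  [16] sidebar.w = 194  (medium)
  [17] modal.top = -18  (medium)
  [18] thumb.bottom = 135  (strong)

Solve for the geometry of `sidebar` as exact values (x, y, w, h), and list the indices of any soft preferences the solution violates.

sidebar = (x=40, y=189, w=236, h=83)
violated soft preferences: 16, 17

1. sidebar.x = 40  [card.left = sidebar.left]
2. sidebar.w = 236  [card.w = sidebar.w]
3. sidebar.y = 189  [sidebar.top = card.bottom + 13]
4. sidebar.h = 83  [sidebar.h = 83]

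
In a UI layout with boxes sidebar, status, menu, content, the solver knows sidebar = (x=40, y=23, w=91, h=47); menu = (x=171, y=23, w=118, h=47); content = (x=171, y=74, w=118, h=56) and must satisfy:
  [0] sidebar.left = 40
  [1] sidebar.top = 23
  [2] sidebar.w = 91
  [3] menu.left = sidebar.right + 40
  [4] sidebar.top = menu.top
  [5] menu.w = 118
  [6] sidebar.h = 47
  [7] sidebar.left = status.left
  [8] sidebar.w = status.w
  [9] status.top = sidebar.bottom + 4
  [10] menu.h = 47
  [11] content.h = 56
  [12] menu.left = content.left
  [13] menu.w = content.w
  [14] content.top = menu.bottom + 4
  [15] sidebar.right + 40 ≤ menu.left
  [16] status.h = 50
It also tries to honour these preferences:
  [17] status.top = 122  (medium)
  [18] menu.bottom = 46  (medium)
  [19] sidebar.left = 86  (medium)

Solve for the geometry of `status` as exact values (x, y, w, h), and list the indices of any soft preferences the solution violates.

1. status.x = 40  [sidebar.left = status.left]
2. status.w = 91  [sidebar.w = status.w]
3. status.y = 74  [status.top = sidebar.bottom + 4]
4. status.h = 50  [status.h = 50]

status = (x=40, y=74, w=91, h=50)
violated soft preferences: 17, 18, 19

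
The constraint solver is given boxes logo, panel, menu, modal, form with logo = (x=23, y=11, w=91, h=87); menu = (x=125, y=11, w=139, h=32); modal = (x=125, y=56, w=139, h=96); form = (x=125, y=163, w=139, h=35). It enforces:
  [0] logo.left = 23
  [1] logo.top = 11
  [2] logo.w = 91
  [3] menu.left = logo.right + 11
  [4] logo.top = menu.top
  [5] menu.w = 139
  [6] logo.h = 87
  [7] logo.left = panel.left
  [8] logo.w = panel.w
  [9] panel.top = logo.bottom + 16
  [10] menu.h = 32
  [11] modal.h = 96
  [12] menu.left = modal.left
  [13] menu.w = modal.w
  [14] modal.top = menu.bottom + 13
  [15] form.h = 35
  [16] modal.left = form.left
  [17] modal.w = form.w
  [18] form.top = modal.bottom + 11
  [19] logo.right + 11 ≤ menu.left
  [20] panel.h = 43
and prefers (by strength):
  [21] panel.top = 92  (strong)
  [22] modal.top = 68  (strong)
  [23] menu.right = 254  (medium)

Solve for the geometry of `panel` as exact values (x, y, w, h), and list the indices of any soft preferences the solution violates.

panel = (x=23, y=114, w=91, h=43)
violated soft preferences: 21, 22, 23

1. panel.x = 23  [logo.left = panel.left]
2. panel.w = 91  [logo.w = panel.w]
3. panel.y = 114  [panel.top = logo.bottom + 16]
4. panel.h = 43  [panel.h = 43]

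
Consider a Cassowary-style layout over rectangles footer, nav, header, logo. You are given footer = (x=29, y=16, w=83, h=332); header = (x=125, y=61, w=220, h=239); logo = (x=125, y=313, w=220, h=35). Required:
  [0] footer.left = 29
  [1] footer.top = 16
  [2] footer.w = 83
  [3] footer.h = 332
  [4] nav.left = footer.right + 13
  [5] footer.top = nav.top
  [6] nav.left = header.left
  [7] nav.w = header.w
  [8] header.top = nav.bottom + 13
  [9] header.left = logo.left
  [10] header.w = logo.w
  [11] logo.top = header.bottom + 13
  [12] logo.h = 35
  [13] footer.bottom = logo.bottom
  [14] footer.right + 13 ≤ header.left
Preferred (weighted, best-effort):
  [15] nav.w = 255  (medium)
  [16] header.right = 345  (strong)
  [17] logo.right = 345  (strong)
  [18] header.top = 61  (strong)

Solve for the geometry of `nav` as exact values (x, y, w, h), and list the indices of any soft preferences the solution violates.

nav = (x=125, y=16, w=220, h=32)
violated soft preferences: 15

1. nav.x = 125  [nav.left = footer.right + 13]
2. nav.y = 16  [footer.top = nav.top]
3. nav.w = 220  [nav.w = header.w]
4. nav.h = 32  [header.top = nav.bottom + 13]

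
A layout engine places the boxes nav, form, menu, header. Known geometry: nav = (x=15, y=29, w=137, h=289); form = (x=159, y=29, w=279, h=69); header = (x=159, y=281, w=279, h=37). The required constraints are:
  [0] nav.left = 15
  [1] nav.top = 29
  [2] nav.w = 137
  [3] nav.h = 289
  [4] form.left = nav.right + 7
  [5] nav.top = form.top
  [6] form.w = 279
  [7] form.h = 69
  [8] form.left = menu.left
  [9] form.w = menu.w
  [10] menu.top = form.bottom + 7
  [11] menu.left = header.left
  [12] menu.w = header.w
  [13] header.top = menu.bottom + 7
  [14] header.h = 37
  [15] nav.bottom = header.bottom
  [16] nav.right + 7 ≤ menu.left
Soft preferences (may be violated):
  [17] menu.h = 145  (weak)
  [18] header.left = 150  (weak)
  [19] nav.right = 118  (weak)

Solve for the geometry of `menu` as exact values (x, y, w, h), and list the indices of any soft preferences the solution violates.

menu = (x=159, y=105, w=279, h=169)
violated soft preferences: 17, 18, 19

1. menu.x = 159  [form.left = menu.left]
2. menu.w = 279  [form.w = menu.w]
3. menu.y = 105  [menu.top = form.bottom + 7]
4. menu.h = 169  [header.top = menu.bottom + 7]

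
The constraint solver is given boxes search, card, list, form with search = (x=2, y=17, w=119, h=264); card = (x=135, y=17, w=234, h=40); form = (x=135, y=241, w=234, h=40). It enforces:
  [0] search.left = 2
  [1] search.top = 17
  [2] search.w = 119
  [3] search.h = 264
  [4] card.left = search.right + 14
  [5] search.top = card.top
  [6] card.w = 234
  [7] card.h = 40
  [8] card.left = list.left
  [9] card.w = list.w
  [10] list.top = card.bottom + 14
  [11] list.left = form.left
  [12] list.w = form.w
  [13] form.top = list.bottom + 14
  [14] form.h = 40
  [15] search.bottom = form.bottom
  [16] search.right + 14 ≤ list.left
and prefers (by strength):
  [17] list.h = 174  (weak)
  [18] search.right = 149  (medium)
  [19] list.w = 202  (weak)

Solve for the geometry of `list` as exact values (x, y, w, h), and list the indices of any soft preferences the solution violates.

1. list.x = 135  [card.left = list.left]
2. list.w = 234  [card.w = list.w]
3. list.y = 71  [list.top = card.bottom + 14]
4. list.h = 156  [form.top = list.bottom + 14]

list = (x=135, y=71, w=234, h=156)
violated soft preferences: 17, 18, 19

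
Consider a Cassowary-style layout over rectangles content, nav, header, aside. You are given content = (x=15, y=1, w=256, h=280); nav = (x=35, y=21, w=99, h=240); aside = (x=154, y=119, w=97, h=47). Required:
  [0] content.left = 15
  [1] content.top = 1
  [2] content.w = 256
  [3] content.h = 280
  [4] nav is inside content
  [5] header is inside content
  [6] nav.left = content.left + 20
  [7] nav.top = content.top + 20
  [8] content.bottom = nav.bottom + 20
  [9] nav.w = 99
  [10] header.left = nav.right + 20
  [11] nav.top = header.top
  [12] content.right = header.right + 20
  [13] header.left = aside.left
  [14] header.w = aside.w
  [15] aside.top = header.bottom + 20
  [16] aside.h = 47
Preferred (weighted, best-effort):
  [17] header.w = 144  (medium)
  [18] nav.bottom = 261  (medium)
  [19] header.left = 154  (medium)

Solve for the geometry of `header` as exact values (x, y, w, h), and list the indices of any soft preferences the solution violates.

header = (x=154, y=21, w=97, h=78)
violated soft preferences: 17

1. header.x = 154  [header.left = nav.right + 20]
2. header.y = 21  [nav.top = header.top]
3. header.w = 97  [content.right = header.right + 20]
4. header.h = 78  [aside.top = header.bottom + 20]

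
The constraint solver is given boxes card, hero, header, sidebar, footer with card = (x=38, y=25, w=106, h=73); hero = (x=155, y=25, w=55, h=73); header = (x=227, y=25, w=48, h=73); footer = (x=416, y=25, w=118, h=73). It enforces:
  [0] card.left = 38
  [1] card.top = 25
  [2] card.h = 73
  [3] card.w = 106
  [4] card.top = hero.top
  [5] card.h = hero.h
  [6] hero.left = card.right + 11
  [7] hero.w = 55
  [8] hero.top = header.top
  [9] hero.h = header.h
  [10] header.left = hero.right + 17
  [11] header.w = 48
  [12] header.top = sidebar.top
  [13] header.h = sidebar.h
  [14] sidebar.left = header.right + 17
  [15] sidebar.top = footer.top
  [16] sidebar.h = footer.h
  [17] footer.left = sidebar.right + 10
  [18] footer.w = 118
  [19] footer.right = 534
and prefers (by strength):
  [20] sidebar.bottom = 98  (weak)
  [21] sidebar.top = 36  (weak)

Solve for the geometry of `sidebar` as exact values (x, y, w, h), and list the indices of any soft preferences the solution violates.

1. sidebar.y = 25  [header.top = sidebar.top]
2. sidebar.h = 73  [header.h = sidebar.h]
3. sidebar.x = 292  [sidebar.left = header.right + 17]
4. sidebar.w = 114  [footer.left = sidebar.right + 10]

sidebar = (x=292, y=25, w=114, h=73)
violated soft preferences: 21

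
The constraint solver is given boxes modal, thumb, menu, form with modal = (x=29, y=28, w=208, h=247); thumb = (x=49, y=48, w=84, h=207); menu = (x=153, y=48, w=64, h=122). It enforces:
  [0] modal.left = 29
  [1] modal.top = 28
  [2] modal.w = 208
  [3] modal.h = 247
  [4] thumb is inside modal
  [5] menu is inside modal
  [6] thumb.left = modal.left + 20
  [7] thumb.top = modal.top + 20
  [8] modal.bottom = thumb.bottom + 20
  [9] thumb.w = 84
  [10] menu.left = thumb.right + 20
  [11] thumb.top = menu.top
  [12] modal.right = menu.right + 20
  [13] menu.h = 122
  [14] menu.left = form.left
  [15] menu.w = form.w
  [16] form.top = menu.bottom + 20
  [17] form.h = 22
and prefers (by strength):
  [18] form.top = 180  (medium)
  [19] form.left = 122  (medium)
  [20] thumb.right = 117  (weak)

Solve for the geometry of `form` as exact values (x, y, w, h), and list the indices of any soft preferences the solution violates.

1. form.x = 153  [menu.left = form.left]
2. form.w = 64  [menu.w = form.w]
3. form.y = 190  [form.top = menu.bottom + 20]
4. form.h = 22  [form.h = 22]

form = (x=153, y=190, w=64, h=22)
violated soft preferences: 18, 19, 20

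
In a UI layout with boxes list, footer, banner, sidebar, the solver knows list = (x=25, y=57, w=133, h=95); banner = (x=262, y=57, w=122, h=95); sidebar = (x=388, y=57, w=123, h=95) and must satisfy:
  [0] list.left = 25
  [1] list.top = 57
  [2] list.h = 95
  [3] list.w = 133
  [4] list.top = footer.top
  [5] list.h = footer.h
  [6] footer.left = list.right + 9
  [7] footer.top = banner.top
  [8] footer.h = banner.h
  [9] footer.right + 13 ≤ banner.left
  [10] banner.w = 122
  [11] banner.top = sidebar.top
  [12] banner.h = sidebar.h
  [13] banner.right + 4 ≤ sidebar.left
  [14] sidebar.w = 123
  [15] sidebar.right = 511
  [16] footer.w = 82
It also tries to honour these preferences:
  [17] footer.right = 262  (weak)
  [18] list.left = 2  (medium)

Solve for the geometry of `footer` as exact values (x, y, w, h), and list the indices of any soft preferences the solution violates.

footer = (x=167, y=57, w=82, h=95)
violated soft preferences: 17, 18

1. footer.y = 57  [list.top = footer.top]
2. footer.h = 95  [list.h = footer.h]
3. footer.x = 167  [footer.left = list.right + 9]
4. footer.w = 82  [footer.w = 82]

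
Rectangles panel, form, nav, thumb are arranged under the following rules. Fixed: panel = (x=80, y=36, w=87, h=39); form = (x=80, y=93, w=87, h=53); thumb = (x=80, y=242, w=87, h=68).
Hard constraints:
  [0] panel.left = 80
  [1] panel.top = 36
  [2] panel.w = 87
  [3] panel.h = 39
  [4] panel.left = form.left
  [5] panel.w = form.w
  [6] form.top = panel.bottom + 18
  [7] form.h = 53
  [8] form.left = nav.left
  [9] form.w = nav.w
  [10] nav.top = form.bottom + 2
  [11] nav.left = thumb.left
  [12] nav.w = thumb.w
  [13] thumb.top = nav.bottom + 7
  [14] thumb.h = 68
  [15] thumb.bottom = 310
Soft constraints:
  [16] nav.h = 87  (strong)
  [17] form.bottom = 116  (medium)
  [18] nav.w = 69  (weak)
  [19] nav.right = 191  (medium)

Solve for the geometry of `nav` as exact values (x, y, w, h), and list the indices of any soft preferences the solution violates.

1. nav.x = 80  [form.left = nav.left]
2. nav.w = 87  [form.w = nav.w]
3. nav.y = 148  [nav.top = form.bottom + 2]
4. nav.h = 87  [thumb.top = nav.bottom + 7]

nav = (x=80, y=148, w=87, h=87)
violated soft preferences: 17, 18, 19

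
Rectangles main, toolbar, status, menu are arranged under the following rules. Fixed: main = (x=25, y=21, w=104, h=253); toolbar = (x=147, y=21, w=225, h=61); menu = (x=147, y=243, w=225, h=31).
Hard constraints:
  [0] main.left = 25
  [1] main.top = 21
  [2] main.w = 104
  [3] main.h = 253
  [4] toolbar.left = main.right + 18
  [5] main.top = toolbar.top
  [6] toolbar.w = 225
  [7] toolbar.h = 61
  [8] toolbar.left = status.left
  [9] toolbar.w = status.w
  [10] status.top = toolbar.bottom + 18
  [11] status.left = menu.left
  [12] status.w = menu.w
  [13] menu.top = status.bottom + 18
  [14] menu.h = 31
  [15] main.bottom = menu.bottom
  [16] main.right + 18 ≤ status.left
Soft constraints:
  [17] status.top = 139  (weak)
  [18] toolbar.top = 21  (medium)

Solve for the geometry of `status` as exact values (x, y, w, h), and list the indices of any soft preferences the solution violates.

status = (x=147, y=100, w=225, h=125)
violated soft preferences: 17

1. status.x = 147  [toolbar.left = status.left]
2. status.w = 225  [toolbar.w = status.w]
3. status.y = 100  [status.top = toolbar.bottom + 18]
4. status.h = 125  [menu.top = status.bottom + 18]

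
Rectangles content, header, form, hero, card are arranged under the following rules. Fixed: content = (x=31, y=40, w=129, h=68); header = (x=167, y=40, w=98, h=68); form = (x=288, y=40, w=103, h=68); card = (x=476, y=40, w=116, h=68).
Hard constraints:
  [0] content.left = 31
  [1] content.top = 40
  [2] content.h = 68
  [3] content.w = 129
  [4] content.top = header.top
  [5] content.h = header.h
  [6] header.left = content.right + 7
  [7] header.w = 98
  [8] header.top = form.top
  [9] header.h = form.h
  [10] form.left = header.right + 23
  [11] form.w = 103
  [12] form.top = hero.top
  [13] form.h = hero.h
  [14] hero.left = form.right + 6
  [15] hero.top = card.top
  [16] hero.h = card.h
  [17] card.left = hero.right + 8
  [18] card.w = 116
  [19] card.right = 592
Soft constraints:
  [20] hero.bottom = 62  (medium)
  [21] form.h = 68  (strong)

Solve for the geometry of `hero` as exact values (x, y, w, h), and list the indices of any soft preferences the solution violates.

hero = (x=397, y=40, w=71, h=68)
violated soft preferences: 20

1. hero.y = 40  [form.top = hero.top]
2. hero.h = 68  [form.h = hero.h]
3. hero.x = 397  [hero.left = form.right + 6]
4. hero.w = 71  [card.left = hero.right + 8]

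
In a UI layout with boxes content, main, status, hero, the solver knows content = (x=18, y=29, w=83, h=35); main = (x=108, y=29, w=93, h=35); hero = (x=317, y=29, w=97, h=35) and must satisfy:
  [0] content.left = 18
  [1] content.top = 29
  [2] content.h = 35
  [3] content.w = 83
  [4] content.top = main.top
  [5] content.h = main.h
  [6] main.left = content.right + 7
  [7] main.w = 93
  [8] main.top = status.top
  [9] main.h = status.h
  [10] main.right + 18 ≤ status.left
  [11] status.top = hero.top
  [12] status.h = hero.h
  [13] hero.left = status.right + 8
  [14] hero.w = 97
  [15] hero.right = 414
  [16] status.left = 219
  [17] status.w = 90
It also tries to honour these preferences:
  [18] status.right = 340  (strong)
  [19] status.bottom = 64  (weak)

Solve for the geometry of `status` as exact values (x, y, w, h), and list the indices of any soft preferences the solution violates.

status = (x=219, y=29, w=90, h=35)
violated soft preferences: 18

1. status.y = 29  [main.top = status.top]
2. status.h = 35  [main.h = status.h]
3. status.x = 219  [status.left = 219]
4. status.w = 90  [status.w = 90]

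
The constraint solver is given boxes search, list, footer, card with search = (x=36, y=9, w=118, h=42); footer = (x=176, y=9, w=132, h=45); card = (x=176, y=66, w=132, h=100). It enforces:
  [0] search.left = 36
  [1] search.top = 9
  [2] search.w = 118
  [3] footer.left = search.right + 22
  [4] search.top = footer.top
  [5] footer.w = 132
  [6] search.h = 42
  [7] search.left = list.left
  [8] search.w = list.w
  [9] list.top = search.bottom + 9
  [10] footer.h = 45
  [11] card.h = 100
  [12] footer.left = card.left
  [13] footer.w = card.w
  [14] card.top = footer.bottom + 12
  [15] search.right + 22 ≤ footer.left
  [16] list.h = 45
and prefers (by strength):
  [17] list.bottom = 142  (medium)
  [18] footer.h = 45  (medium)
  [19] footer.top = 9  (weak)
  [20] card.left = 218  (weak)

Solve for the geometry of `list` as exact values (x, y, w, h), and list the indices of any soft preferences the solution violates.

list = (x=36, y=60, w=118, h=45)
violated soft preferences: 17, 20

1. list.x = 36  [search.left = list.left]
2. list.w = 118  [search.w = list.w]
3. list.y = 60  [list.top = search.bottom + 9]
4. list.h = 45  [list.h = 45]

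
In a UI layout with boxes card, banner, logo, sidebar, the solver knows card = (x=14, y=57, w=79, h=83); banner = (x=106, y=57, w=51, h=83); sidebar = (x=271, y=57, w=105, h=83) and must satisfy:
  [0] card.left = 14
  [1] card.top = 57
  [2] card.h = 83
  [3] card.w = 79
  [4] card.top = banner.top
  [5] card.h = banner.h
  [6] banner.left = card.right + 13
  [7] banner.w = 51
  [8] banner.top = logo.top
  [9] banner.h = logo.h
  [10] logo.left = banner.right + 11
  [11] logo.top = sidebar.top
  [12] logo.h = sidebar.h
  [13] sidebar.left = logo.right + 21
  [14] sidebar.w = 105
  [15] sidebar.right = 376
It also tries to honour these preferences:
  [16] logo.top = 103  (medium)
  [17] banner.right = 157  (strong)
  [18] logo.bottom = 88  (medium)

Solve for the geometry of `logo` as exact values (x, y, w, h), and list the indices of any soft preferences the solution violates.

1. logo.y = 57  [banner.top = logo.top]
2. logo.h = 83  [banner.h = logo.h]
3. logo.x = 168  [logo.left = banner.right + 11]
4. logo.w = 82  [sidebar.left = logo.right + 21]

logo = (x=168, y=57, w=82, h=83)
violated soft preferences: 16, 18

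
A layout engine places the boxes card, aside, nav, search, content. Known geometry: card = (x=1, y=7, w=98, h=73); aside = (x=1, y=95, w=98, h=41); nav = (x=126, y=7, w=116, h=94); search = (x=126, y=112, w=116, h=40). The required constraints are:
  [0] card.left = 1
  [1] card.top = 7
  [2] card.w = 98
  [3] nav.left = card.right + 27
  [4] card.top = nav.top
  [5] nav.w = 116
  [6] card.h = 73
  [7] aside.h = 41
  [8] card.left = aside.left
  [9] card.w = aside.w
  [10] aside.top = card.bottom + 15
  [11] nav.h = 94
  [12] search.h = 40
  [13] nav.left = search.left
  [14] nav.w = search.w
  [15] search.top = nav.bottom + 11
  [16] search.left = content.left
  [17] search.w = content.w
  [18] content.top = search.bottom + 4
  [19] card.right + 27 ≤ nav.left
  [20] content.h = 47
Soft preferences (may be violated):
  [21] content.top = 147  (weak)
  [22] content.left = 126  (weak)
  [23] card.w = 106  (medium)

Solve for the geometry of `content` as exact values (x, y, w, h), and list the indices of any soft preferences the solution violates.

1. content.x = 126  [search.left = content.left]
2. content.w = 116  [search.w = content.w]
3. content.y = 156  [content.top = search.bottom + 4]
4. content.h = 47  [content.h = 47]

content = (x=126, y=156, w=116, h=47)
violated soft preferences: 21, 23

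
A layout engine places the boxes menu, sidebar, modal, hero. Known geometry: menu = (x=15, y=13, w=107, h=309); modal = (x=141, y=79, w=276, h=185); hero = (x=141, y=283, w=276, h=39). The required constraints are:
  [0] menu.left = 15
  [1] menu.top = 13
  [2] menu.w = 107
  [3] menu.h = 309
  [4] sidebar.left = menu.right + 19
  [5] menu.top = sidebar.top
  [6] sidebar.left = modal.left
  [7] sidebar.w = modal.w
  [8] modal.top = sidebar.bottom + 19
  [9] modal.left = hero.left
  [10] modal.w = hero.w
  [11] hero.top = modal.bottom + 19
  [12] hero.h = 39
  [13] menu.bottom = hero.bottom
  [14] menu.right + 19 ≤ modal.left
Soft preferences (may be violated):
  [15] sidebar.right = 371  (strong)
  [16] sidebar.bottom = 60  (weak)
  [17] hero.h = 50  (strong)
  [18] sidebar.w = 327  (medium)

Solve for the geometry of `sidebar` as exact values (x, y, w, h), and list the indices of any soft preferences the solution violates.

sidebar = (x=141, y=13, w=276, h=47)
violated soft preferences: 15, 17, 18

1. sidebar.x = 141  [sidebar.left = menu.right + 19]
2. sidebar.y = 13  [menu.top = sidebar.top]
3. sidebar.w = 276  [sidebar.w = modal.w]
4. sidebar.h = 47  [modal.top = sidebar.bottom + 19]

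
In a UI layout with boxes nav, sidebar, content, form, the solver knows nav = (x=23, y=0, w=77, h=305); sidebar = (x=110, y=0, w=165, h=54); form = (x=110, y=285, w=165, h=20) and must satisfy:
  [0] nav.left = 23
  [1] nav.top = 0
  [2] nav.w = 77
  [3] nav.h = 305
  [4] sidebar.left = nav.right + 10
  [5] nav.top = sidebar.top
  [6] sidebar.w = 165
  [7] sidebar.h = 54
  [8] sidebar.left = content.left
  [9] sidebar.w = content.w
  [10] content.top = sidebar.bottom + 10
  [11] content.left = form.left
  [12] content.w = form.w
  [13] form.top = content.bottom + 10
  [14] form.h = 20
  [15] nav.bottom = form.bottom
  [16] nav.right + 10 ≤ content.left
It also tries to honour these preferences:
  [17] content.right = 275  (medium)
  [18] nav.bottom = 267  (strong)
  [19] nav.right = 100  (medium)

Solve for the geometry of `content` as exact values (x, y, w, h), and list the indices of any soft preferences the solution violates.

content = (x=110, y=64, w=165, h=211)
violated soft preferences: 18

1. content.x = 110  [sidebar.left = content.left]
2. content.w = 165  [sidebar.w = content.w]
3. content.y = 64  [content.top = sidebar.bottom + 10]
4. content.h = 211  [form.top = content.bottom + 10]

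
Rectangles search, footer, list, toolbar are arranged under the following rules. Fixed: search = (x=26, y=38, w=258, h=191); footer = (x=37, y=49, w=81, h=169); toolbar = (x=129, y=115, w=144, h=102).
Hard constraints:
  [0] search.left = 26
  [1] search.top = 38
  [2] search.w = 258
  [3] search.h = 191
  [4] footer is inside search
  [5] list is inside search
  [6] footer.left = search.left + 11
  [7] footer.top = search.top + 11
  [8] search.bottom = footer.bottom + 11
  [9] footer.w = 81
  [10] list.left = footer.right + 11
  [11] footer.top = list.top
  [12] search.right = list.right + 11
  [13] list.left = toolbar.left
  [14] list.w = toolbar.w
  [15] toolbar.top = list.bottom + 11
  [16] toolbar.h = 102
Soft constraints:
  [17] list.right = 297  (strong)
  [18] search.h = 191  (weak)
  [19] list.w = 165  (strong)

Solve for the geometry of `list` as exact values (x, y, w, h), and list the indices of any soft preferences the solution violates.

list = (x=129, y=49, w=144, h=55)
violated soft preferences: 17, 19

1. list.x = 129  [list.left = footer.right + 11]
2. list.y = 49  [footer.top = list.top]
3. list.w = 144  [search.right = list.right + 11]
4. list.h = 55  [toolbar.top = list.bottom + 11]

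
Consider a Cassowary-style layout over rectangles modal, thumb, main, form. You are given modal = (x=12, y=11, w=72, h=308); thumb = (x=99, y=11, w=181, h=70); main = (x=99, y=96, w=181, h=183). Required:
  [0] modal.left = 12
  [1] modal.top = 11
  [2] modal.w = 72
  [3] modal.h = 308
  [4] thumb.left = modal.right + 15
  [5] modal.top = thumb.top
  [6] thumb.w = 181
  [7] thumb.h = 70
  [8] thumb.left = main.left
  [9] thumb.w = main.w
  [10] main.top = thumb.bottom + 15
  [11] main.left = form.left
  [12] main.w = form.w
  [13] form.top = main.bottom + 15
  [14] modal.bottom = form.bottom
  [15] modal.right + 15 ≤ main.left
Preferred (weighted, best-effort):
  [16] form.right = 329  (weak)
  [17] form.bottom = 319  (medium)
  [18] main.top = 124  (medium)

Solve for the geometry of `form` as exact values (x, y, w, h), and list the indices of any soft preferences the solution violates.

1. form.x = 99  [main.left = form.left]
2. form.w = 181  [main.w = form.w]
3. form.y = 294  [form.top = main.bottom + 15]
4. form.h = 25  [modal.bottom = form.bottom]

form = (x=99, y=294, w=181, h=25)
violated soft preferences: 16, 18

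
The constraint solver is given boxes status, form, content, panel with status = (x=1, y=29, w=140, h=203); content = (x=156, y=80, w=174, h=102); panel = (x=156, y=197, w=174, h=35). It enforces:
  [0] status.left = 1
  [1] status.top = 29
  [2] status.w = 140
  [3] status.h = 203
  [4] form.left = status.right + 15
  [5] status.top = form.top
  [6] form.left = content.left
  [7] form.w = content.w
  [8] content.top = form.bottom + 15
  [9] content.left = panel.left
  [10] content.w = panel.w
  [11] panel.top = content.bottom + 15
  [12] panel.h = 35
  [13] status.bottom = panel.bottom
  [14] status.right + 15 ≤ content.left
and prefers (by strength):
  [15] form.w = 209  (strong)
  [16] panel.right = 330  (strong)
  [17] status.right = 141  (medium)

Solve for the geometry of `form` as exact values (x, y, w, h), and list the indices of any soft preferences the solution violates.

1. form.x = 156  [form.left = status.right + 15]
2. form.y = 29  [status.top = form.top]
3. form.w = 174  [form.w = content.w]
4. form.h = 36  [content.top = form.bottom + 15]

form = (x=156, y=29, w=174, h=36)
violated soft preferences: 15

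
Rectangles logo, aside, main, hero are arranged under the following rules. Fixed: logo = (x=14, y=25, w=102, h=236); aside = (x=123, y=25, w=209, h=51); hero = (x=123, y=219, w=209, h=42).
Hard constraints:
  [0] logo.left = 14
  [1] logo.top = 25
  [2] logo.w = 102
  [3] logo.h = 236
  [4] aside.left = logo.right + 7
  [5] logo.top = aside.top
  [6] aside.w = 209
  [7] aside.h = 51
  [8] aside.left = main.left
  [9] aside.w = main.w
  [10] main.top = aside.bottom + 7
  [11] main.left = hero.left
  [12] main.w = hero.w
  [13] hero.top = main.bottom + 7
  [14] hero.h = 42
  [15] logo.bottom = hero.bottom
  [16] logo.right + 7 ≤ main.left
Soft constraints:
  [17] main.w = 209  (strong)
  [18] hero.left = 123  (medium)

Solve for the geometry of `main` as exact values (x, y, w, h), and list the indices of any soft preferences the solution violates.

1. main.x = 123  [aside.left = main.left]
2. main.w = 209  [aside.w = main.w]
3. main.y = 83  [main.top = aside.bottom + 7]
4. main.h = 129  [hero.top = main.bottom + 7]

main = (x=123, y=83, w=209, h=129)
violated soft preferences: none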